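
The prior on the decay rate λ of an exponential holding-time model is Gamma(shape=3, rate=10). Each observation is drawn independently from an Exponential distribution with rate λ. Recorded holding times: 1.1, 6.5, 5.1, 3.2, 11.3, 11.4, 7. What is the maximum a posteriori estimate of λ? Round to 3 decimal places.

λ̂_MAP = 0.162

The Exponential(rate=λ) likelihood is ∝ λ^n e^(−λΣtᵢ). Here n = 7 and Σtᵢ = 1.1 + 6.5 + 5.1 + 3.2 + 11.3 + 11.4 + 7 = 45.6.
Posterior ∝ λ^2e^(−10λ) · λ^7e^(−45.6λ) = λ^9e^(−55.6λ), i.e. Gamma(10, 55.6).
Mode = (a−1)/b = 9/55.6 ≈ 0.162.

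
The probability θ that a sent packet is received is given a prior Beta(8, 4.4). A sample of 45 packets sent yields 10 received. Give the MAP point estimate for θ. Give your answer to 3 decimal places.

Prior: Beta(8, 4.4).
Data: 10 successes in 45 trials. The binomial likelihood contributes θ^10(1−θ)^35, so the posterior is Beta(8+10, 4.4+35) = Beta(18, 39.4).
For Beta(a, b) with a, b > 1 the mode is (a−1)/(a+b−2) = 17/55.4 ≈ 0.307.

θ̂_MAP = 0.307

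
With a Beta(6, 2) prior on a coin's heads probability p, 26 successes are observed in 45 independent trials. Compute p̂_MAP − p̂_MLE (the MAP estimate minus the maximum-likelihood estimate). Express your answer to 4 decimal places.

MAP − MLE = 0.0301

Posterior is Beta(32, 21); MAP = (32−1)/(53−2) = 31/51 ≈ 0.60784.
MLE ignores the prior: p̂_MLE = k/n = 26/45 ≈ 0.57778.
Difference = 31/51 − 26/45 = 23/765 ≈ 0.0301.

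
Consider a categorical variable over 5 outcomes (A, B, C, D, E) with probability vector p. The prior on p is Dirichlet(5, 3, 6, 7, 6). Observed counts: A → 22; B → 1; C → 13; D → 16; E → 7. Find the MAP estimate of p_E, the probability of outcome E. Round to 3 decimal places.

The posterior is Dirichlet(αᵢ + nᵢ) = Dirichlet(27, 4, 19, 23, 13).
For a Dirichlet(a₁,…,a_K) with all aᵢ > 1, the mode has j-th component (aⱼ − 1)/(Σaᵢ − K).
Here Σaᵢ = 86 and K = 5, so p_E = (13 − 1)/(86 − 5) = 12/81 ≈ 0.148.

MAP estimate of p_E = 0.148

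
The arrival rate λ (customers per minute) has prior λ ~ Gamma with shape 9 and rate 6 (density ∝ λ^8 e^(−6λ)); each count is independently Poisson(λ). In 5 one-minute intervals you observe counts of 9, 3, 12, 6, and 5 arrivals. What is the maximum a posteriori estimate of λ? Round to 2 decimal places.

λ̂_MAP = 3.91

Σxᵢ = 9+3+12+6+5 = 35, with n = 5.
Posterior ∝ λ^8e^(−6λ) · λ^35e^(−5λ) = λ^43e^(−11λ), i.e. Gamma(shape=44, rate=11).
The mode of a Gamma(a, b) with a ≥ 1 (shape–rate) is (a−1)/b = 43/11 ≈ 3.91.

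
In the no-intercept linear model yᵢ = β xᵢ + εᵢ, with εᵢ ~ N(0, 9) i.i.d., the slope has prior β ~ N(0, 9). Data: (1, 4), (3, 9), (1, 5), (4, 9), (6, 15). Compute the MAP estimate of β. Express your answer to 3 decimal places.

β̂_MAP = 2.531

log p(β | y) = −Σ(yᵢ − βxᵢ)²/(2·9) − β²/(2·9) + const.
Setting the derivative to zero: Σxᵢ(yᵢ − βxᵢ)/9 − β/9 = 0, so β = Σxᵢyᵢ / (Σxᵢ² + σ²/τ²).
Σxᵢyᵢ = 1·4 + 3·9 + 1·5 + 4·9 + 6·15 = 162; Σxᵢ² = 63; σ²/τ² = 1.
β̂_MAP = 162 / (63 + 1) = 162/64 ≈ 2.531.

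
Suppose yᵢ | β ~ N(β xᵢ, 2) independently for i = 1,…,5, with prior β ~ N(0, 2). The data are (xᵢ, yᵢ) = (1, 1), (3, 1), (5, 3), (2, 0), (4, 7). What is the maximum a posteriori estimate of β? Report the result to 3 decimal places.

log p(β | y) = −Σ(yᵢ − βxᵢ)²/(2·2) − β²/(2·2) + const.
Setting the derivative to zero: Σxᵢ(yᵢ − βxᵢ)/2 − β/2 = 0, so β = Σxᵢyᵢ / (Σxᵢ² + σ²/τ²).
Σxᵢyᵢ = 1·1 + 3·1 + 5·3 + 2·0 + 4·7 = 47; Σxᵢ² = 55; σ²/τ² = 1.
β̂_MAP = 47 / (55 + 1) = 47/56 ≈ 0.839.

β̂_MAP = 0.839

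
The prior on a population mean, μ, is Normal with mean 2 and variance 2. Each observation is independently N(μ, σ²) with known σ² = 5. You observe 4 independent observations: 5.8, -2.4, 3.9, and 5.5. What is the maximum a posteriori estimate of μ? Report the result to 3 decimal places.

n = 4; x̄ = (5.8 + (-2.4) + 3.9 + 5.5)/4 = 12.8/4 = 3.2.
For a Normal prior and Normal likelihood with known variance, the posterior is Normal; its mode equals its mean, the precision-weighted average.
Prior precision 1/σ₀² = 1/2 = 0.5; data precision n/σ² = 4/5 = 0.8.
μ̂ = (0.5·2 + 0.8·3.2) / (0.5 + 0.8) = 3.56/1.3 = 178/65 ≈ 2.738.

μ̂_MAP = 2.738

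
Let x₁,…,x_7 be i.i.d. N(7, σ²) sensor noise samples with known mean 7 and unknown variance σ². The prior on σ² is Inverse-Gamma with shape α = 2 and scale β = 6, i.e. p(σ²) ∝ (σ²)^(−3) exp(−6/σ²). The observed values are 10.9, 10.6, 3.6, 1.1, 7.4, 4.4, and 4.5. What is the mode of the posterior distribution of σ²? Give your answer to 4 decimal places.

σ̂²_MAP = 7.6700

Sum of squared deviations about the known mean: SS = (10.9−7)² + (10.6−7)² + (3.6−7)² + (1.1−7)² + (7.4−7)² + (4.4−7)² + (4.5−7)² = 87.71.
The Normal likelihood contributes (σ²)^(−n/2) exp(−SS/(2σ²)), so the posterior is Inverse-Gamma(α + n/2, β + SS/2) = Inverse-Gamma(5.5, 49.855).
The mode of Inverse-Gamma(a, b) is b/(a+1) = 49.855/6.5 ≈ 7.6700.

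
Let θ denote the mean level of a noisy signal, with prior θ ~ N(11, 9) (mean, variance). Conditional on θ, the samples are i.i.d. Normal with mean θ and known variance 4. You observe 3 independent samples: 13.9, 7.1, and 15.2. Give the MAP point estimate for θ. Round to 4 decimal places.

θ̂_MAP = 11.9290

n = 3; x̄ = (13.9 + 7.1 + 15.2)/3 = 36.2/3 = 181/15 ≈ 12.0667.
For a Normal prior and Normal likelihood with known variance, the posterior is Normal; its mode equals its mean, the precision-weighted average.
Prior precision 1/σ₀² = 1/9; data precision n/σ² = 3/4 = 0.75.
θ̂ = ((1/9)·11 + 0.75·(181/15)) / (1/9 + 0.75) = (1849/180)/(31/36) = 1849/155 ≈ 11.9290.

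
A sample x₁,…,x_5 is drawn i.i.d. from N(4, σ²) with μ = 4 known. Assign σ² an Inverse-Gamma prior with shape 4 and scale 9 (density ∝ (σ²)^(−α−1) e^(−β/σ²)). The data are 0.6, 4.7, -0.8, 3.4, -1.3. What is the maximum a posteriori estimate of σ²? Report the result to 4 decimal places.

Sum of squared deviations about the known mean: SS = (0.6−4)² + (4.7−4)² + (-0.8−4)² + (3.4−4)² + (-1.3−4)² = 63.54.
The Normal likelihood contributes (σ²)^(−n/2) exp(−SS/(2σ²)), so the posterior is Inverse-Gamma(α + n/2, β + SS/2) = Inverse-Gamma(6.5, 40.77).
The mode of Inverse-Gamma(a, b) is b/(a+1) = 40.77/7.5 ≈ 5.4360.

σ̂²_MAP = 5.4360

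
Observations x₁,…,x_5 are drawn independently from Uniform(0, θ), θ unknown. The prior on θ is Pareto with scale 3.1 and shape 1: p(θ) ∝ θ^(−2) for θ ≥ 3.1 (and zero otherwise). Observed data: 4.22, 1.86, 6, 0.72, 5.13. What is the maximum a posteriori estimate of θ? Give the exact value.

The Uniform(0, θ) likelihood is θ^(−n) for θ ≥ max(xᵢ), zero otherwise. Here max(xᵢ) = 6.
Posterior ∝ θ^(−2) · θ^(−5) = θ^(−7) on θ ≥ max(3.1, 6) = 6.
This density is strictly decreasing in θ, so the posterior mode lies at the lower boundary of the support.

θ̂_MAP = 6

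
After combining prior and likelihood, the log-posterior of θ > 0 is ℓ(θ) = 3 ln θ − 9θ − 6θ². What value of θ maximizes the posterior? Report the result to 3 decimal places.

θ̂_MAP = 0.250

ℓ'(θ) = 3/θ − 9 − 12θ. Setting this to zero and multiplying by θ: 12θ² + 9θ − 3 = 0.
θ = (−9 + √(9² + 4·12·3)) / (2·12) = (−9 + √225) / 24 = (−9 + 15)/24 = 1/4.
ℓ''(θ) = −3/θ² − 12 < 0, confirming a maximum.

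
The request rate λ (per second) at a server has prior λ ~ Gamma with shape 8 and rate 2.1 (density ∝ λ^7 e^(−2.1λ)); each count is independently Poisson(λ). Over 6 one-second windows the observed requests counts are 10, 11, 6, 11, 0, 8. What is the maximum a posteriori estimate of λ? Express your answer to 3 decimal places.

λ̂_MAP = 6.543

Σxᵢ = 10+11+6+11+0+8 = 46, with n = 6.
Posterior ∝ λ^7e^(−2.1λ) · λ^46e^(−6λ) = λ^53e^(−8.1λ), i.e. Gamma(shape=54, rate=8.1).
The mode of a Gamma(a, b) with a ≥ 1 (shape–rate) is (a−1)/b = 53/8.1 ≈ 6.543.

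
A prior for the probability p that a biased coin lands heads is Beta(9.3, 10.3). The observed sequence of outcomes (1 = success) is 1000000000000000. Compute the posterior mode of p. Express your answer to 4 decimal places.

p̂_MAP = 0.2768

Prior: Beta(9.3, 10.3).
Data: 1 success in 16 trials (from the sequence). The binomial likelihood contributes p(1−p)^15, so the posterior is Beta(9.3+1, 10.3+15) = Beta(10.3, 25.3).
For Beta(a, b) with a, b > 1 the mode is (a−1)/(a+b−2) = 9.3/33.6 ≈ 0.2768.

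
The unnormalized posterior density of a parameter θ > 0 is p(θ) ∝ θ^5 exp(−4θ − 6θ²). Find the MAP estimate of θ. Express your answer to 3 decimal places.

ℓ'(θ) = 5/θ − 4 − 12θ. Setting this to zero and multiplying by θ: 12θ² + 4θ − 5 = 0.
θ = (−4 + √(4² + 4·12·5)) / (2·12) = (−4 + √256) / 24 = (−4 + 16)/24 = 1/2.
ℓ''(θ) = −5/θ² − 12 < 0, confirming a maximum.

θ̂_MAP = 0.500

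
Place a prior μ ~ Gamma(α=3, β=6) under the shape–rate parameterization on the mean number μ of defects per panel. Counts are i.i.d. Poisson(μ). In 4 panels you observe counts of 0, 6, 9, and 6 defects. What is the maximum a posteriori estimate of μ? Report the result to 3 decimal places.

Σxᵢ = 0+6+9+6 = 21, with n = 4.
Posterior ∝ μ^2e^(−6μ) · μ^21e^(−4μ) = μ^23e^(−10μ), i.e. Gamma(shape=24, rate=10).
The mode of a Gamma(a, b) with a ≥ 1 (shape–rate) is (a−1)/b = 23/10 ≈ 2.300.

μ̂_MAP = 2.300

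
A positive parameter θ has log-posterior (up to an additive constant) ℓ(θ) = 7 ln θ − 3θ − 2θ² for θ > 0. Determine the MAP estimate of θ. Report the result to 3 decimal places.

θ̂_MAP = 1.000

ℓ'(θ) = 7/θ − 3 − 4θ. Setting this to zero and multiplying by θ: 4θ² + 3θ − 7 = 0.
θ = (−3 + √(3² + 4·4·7)) / (2·4) = (−3 + √121) / 8 = (−3 + 11)/8 = 1.
ℓ''(θ) = −7/θ² − 4 < 0, confirming a maximum.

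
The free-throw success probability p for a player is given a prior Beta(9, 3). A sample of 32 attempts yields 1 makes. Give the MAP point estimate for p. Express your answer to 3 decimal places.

Prior: Beta(9, 3).
Data: 1 success in 32 trials. The binomial likelihood contributes p(1−p)^31, so the posterior is Beta(9+1, 3+31) = Beta(10, 34).
For Beta(a, b) with a, b > 1 the mode is (a−1)/(a+b−2) = 9/42 ≈ 0.214.

p̂_MAP = 0.214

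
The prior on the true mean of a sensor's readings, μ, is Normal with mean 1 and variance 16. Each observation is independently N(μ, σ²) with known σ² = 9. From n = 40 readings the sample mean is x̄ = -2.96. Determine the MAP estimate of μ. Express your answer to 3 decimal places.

n = 40, x̄ = -2.96.
For a Normal prior and Normal likelihood with known variance, the posterior is Normal; its mode equals its mean, the precision-weighted average.
Prior precision 1/σ₀² = 1/16 = 0.0625; data precision n/σ² = 40/9.
μ̂ = (0.0625·1 + (40/9)·(-2.96)) / (0.0625 + 40/9) = (-9427/720)/(649/144) = -857/295 ≈ -2.905.

μ̂_MAP = -2.905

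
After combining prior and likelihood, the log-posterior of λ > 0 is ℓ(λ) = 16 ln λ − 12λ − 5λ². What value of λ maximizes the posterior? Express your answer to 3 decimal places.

λ̂_MAP = 0.800

ℓ'(λ) = 16/λ − 12 − 10λ. Setting this to zero and multiplying by λ: 10λ² + 12λ − 16 = 0.
λ = (−12 + √(12² + 4·10·16)) / (2·10) = (−12 + √784) / 20 = (−12 + 28)/20 = 4/5.
ℓ''(λ) = −16/λ² − 10 < 0, confirming a maximum.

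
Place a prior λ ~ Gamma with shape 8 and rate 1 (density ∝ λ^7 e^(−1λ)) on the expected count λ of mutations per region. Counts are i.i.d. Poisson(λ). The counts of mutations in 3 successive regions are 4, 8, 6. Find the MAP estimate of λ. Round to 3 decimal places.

λ̂_MAP = 6.250

Σxᵢ = 4+8+6 = 18, with n = 3.
Posterior ∝ λ^7e^(−1λ) · λ^18e^(−3λ) = λ^25e^(−4λ), i.e. Gamma(shape=26, rate=4).
The mode of a Gamma(a, b) with a ≥ 1 (shape–rate) is (a−1)/b = 25/4 ≈ 6.250.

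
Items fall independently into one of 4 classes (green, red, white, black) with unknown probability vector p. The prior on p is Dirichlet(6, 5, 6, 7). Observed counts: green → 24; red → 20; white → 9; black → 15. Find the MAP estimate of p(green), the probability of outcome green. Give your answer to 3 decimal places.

MAP estimate of p(green) = 0.330

The posterior is Dirichlet(αᵢ + nᵢ) = Dirichlet(30, 25, 15, 22).
For a Dirichlet(a₁,…,a_K) with all aᵢ > 1, the mode has j-th component (aⱼ − 1)/(Σaᵢ − K).
Here Σaᵢ = 92 and K = 4, so p(green) = (30 − 1)/(92 − 4) = 29/88 ≈ 0.330.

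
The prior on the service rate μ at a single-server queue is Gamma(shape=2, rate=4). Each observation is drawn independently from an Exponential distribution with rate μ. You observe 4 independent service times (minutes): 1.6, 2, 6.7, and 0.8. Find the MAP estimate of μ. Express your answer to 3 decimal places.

μ̂_MAP = 0.331

The Exponential(rate=μ) likelihood is ∝ μ^n e^(−μΣtᵢ). Here n = 4 and Σtᵢ = 1.6 + 2 + 6.7 + 0.8 = 11.1.
Posterior ∝ μe^(−4μ) · μ^4e^(−11.1μ) = μ^5e^(−15.1μ), i.e. Gamma(6, 15.1).
Mode = (a−1)/b = 5/15.1 ≈ 0.331.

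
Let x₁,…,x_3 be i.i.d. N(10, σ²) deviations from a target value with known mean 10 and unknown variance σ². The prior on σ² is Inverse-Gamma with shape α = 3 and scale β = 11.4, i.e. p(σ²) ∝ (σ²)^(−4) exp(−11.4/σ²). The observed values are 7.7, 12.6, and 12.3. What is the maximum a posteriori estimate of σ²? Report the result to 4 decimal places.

Sum of squared deviations about the known mean: SS = (7.7−10)² + (12.6−10)² + (12.3−10)² = 17.34.
The Normal likelihood contributes (σ²)^(−n/2) exp(−SS/(2σ²)), so the posterior is Inverse-Gamma(α + n/2, β + SS/2) = Inverse-Gamma(4.5, 20.07).
The mode of Inverse-Gamma(a, b) is b/(a+1) = 20.07/5.5 ≈ 3.6491.

σ̂²_MAP = 3.6491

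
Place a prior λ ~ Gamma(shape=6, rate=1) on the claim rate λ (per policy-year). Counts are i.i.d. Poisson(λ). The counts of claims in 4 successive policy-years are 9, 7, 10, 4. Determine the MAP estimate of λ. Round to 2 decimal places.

λ̂_MAP = 7.00

Σxᵢ = 9+7+10+4 = 30, with n = 4.
Posterior ∝ λ^5e^(−1λ) · λ^30e^(−4λ) = λ^35e^(−5λ), i.e. Gamma(shape=36, rate=5).
The mode of a Gamma(a, b) with a ≥ 1 (shape–rate) is (a−1)/b = 35/5 ≈ 7.00.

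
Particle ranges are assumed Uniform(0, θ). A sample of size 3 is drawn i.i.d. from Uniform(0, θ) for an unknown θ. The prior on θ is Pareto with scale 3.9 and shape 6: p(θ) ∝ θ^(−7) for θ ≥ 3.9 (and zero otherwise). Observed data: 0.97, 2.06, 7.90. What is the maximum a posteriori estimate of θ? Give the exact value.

θ̂_MAP = 7.90

The Uniform(0, θ) likelihood is θ^(−n) for θ ≥ max(xᵢ), zero otherwise. Here max(xᵢ) = 7.90.
Posterior ∝ θ^(−7) · θ^(−3) = θ^(−10) on θ ≥ max(3.9, 7.90) = 7.90.
This density is strictly decreasing in θ, so the posterior mode lies at the lower boundary of the support.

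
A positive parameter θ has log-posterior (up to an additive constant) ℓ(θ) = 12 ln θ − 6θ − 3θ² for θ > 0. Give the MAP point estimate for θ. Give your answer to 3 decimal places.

θ̂_MAP = 1.000

ℓ'(θ) = 12/θ − 6 − 6θ. Setting this to zero and multiplying by θ: 6θ² + 6θ − 12 = 0.
θ = (−6 + √(6² + 4·6·12)) / (2·6) = (−6 + √324) / 12 = (−6 + 18)/12 = 1.
ℓ''(θ) = −12/θ² − 6 < 0, confirming a maximum.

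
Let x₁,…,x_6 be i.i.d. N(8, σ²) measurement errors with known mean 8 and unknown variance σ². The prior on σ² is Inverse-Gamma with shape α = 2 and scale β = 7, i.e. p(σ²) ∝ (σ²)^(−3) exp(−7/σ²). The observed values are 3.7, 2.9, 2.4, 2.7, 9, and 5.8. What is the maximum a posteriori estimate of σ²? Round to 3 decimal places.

Sum of squared deviations about the known mean: SS = (3.7−8)² + (2.9−8)² + (2.4−8)² + (2.7−8)² + (9−8)² + (5.8−8)² = 109.79.
The Normal likelihood contributes (σ²)^(−n/2) exp(−SS/(2σ²)), so the posterior is Inverse-Gamma(α + n/2, β + SS/2) = Inverse-Gamma(5, 61.895).
The mode of Inverse-Gamma(a, b) is b/(a+1) = 61.895/6 ≈ 10.316.

σ̂²_MAP = 10.316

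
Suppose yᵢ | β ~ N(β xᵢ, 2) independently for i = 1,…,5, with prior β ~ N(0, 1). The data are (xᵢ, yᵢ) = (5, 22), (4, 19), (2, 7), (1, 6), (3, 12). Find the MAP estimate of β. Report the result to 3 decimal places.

β̂_MAP = 4.246

log p(β | y) = −Σ(yᵢ − βxᵢ)²/(2·2) − β²/(2·1) + const.
Setting the derivative to zero: Σxᵢ(yᵢ − βxᵢ)/2 − β/1 = 0, so β = Σxᵢyᵢ / (Σxᵢ² + σ²/τ²).
Σxᵢyᵢ = 5·22 + 4·19 + 2·7 + 1·6 + 3·12 = 242; Σxᵢ² = 55; σ²/τ² = 2.
β̂_MAP = 242 / (55 + 2) = 242/57 ≈ 4.246.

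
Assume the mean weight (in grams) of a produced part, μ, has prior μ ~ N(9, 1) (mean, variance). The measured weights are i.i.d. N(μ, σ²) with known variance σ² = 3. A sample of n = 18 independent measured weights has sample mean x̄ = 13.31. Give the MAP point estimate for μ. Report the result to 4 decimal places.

n = 18, x̄ = 13.31.
For a Normal prior and Normal likelihood with known variance, the posterior is Normal; its mode equals its mean, the precision-weighted average.
Prior precision 1/σ₀² = 1/1 = 1; data precision n/σ² = 18/3 = 6.
μ̂ = (1·9 + 6·13.31) / (1 + 6) = 88.86/7 = 4443/350 ≈ 12.6943.

μ̂_MAP = 12.6943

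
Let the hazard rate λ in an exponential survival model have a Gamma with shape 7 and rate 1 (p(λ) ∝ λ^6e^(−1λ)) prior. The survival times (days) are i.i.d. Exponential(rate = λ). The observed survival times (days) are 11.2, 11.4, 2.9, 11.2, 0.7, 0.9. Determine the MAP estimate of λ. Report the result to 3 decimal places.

The Exponential(rate=λ) likelihood is ∝ λ^n e^(−λΣtᵢ). Here n = 6 and Σtᵢ = 11.2 + 11.4 + 2.9 + 11.2 + 0.7 + 0.9 = 38.3.
Posterior ∝ λ^6e^(−1λ) · λ^6e^(−38.3λ) = λ^12e^(−39.3λ), i.e. Gamma(13, 39.3).
Mode = (a−1)/b = 12/39.3 ≈ 0.305.

λ̂_MAP = 0.305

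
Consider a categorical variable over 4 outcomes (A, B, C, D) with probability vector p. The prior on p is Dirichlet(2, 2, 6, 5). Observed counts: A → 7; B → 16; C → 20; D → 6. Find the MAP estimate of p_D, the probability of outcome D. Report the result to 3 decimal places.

The posterior is Dirichlet(αᵢ + nᵢ) = Dirichlet(9, 18, 26, 11).
For a Dirichlet(a₁,…,a_K) with all aᵢ > 1, the mode has j-th component (aⱼ − 1)/(Σaᵢ − K).
Here Σaᵢ = 64 and K = 4, so p_D = (11 − 1)/(64 − 4) = 10/60 ≈ 0.167.

MAP estimate of p_D = 0.167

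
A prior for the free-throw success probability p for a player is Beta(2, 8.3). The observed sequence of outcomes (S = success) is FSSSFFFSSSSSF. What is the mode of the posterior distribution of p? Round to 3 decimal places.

Prior: Beta(2, 8.3).
Data: 8 successes in 13 trials (from the sequence). The binomial likelihood contributes p^8(1−p)^5, so the posterior is Beta(2+8, 8.3+5) = Beta(10, 13.3).
For Beta(a, b) with a, b > 1 the mode is (a−1)/(a+b−2) = 9/21.3 ≈ 0.423.

p̂_MAP = 0.423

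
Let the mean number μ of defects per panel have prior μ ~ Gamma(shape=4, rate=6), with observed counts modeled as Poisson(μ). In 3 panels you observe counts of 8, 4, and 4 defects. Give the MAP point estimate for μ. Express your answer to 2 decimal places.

μ̂_MAP = 2.11

Σxᵢ = 8+4+4 = 16, with n = 3.
Posterior ∝ μ^3e^(−6μ) · μ^16e^(−3μ) = μ^19e^(−9μ), i.e. Gamma(shape=20, rate=9).
The mode of a Gamma(a, b) with a ≥ 1 (shape–rate) is (a−1)/b = 19/9 ≈ 2.11.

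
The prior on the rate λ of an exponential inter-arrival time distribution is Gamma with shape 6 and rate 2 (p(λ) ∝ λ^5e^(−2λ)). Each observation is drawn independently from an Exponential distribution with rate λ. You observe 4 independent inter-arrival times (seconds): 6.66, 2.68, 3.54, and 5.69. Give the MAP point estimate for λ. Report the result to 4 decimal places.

λ̂_MAP = 0.4375

The Exponential(rate=λ) likelihood is ∝ λ^n e^(−λΣtᵢ). Here n = 4 and Σtᵢ = 6.66 + 2.68 + 3.54 + 5.69 = 18.57.
Posterior ∝ λ^5e^(−2λ) · λ^4e^(−18.57λ) = λ^9e^(−20.57λ), i.e. Gamma(10, 20.57).
Mode = (a−1)/b = 9/20.57 ≈ 0.4375.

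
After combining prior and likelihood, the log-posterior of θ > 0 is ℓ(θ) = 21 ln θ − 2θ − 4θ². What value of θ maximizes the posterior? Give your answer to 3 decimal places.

θ̂_MAP = 1.500

ℓ'(θ) = 21/θ − 2 − 8θ. Setting this to zero and multiplying by θ: 8θ² + 2θ − 21 = 0.
θ = (−2 + √(2² + 4·8·21)) / (2·8) = (−2 + √676) / 16 = (−2 + 26)/16 = 3/2.
ℓ''(θ) = −21/θ² − 8 < 0, confirming a maximum.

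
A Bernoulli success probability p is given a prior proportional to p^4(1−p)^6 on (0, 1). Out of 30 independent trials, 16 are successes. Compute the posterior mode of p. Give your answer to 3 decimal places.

The prior density ∝ p^4(1−p)^6 is the kernel of Beta(5, 7).
Data: 16 successes in 30 trials. The binomial likelihood contributes p^16(1−p)^14, so the posterior is Beta(5+16, 7+14) = Beta(21, 21).
For Beta(a, b) with a, b > 1 the mode is (a−1)/(a+b−2) = 20/40 ≈ 0.500.

p̂_MAP = 0.500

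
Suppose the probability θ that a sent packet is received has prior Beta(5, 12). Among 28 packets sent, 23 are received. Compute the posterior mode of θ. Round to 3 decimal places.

Prior: Beta(5, 12).
Data: 23 successes in 28 trials. The binomial likelihood contributes θ^23(1−θ)^5, so the posterior is Beta(5+23, 12+5) = Beta(28, 17).
For Beta(a, b) with a, b > 1 the mode is (a−1)/(a+b−2) = 27/43 ≈ 0.628.

θ̂_MAP = 0.628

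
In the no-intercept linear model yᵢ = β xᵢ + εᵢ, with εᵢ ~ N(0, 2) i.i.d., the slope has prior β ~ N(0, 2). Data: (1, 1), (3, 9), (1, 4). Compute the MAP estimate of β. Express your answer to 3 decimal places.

log p(β | y) = −Σ(yᵢ − βxᵢ)²/(2·2) − β²/(2·2) + const.
Setting the derivative to zero: Σxᵢ(yᵢ − βxᵢ)/2 − β/2 = 0, so β = Σxᵢyᵢ / (Σxᵢ² + σ²/τ²).
Σxᵢyᵢ = 1·1 + 3·9 + 1·4 = 32; Σxᵢ² = 11; σ²/τ² = 1.
β̂_MAP = 32 / (11 + 1) = 32/12 ≈ 2.667.

β̂_MAP = 2.667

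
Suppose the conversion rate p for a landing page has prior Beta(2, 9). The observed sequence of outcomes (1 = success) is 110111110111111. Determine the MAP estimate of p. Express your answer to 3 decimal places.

Prior: Beta(2, 9).
Data: 13 successes in 15 trials (from the sequence). The binomial likelihood contributes p^13(1−p)^2, so the posterior is Beta(2+13, 9+2) = Beta(15, 11).
For Beta(a, b) with a, b > 1 the mode is (a−1)/(a+b−2) = 14/24 ≈ 0.583.

p̂_MAP = 0.583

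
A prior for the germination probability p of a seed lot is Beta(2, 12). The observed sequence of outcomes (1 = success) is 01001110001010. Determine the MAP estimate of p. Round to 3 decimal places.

p̂_MAP = 0.269

Prior: Beta(2, 12).
Data: 6 successes in 14 trials (from the sequence). The binomial likelihood contributes p^6(1−p)^8, so the posterior is Beta(2+6, 12+8) = Beta(8, 20).
For Beta(a, b) with a, b > 1 the mode is (a−1)/(a+b−2) = 7/26 ≈ 0.269.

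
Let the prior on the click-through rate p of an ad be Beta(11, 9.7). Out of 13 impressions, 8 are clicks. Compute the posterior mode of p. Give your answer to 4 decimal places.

Prior: Beta(11, 9.7).
Data: 8 successes in 13 trials. The binomial likelihood contributes p^8(1−p)^5, so the posterior is Beta(11+8, 9.7+5) = Beta(19, 14.7).
For Beta(a, b) with a, b > 1 the mode is (a−1)/(a+b−2) = 18/31.7 ≈ 0.5678.

p̂_MAP = 0.5678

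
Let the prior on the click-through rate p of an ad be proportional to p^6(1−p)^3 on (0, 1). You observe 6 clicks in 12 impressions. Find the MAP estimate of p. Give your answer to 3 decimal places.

The prior density ∝ p^6(1−p)^3 is the kernel of Beta(7, 4).
Data: 6 successes in 12 trials. The binomial likelihood contributes p^6(1−p)^6, so the posterior is Beta(7+6, 4+6) = Beta(13, 10).
For Beta(a, b) with a, b > 1 the mode is (a−1)/(a+b−2) = 12/21 ≈ 0.571.

p̂_MAP = 0.571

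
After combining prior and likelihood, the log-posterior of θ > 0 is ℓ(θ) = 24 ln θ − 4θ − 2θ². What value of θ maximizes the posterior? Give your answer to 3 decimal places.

θ̂_MAP = 2.000

ℓ'(θ) = 24/θ − 4 − 4θ. Setting this to zero and multiplying by θ: 4θ² + 4θ − 24 = 0.
θ = (−4 + √(4² + 4·4·24)) / (2·4) = (−4 + √400) / 8 = (−4 + 20)/8 = 2.
ℓ''(θ) = −24/θ² − 4 < 0, confirming a maximum.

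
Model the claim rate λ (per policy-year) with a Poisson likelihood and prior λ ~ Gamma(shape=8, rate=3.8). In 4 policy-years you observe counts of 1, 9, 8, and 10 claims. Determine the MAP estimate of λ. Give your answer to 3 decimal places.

Σxᵢ = 1+9+8+10 = 28, with n = 4.
Posterior ∝ λ^7e^(−3.8λ) · λ^28e^(−4λ) = λ^35e^(−7.8λ), i.e. Gamma(shape=36, rate=7.8).
The mode of a Gamma(a, b) with a ≥ 1 (shape–rate) is (a−1)/b = 35/7.8 ≈ 4.487.

λ̂_MAP = 4.487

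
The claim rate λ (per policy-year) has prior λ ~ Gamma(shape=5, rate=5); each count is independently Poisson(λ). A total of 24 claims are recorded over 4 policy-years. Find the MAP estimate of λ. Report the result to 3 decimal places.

Σxᵢ = 24, n = 4.
Posterior ∝ λ^4e^(−5λ) · λ^24e^(−4λ) = λ^28e^(−9λ), i.e. Gamma(shape=29, rate=9).
The mode of a Gamma(a, b) with a ≥ 1 (shape–rate) is (a−1)/b = 28/9 ≈ 3.111.

λ̂_MAP = 3.111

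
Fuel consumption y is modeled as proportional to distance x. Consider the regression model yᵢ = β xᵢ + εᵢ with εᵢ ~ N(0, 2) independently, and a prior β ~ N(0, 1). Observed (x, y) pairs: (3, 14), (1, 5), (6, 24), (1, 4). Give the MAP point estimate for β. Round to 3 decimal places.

log p(β | y) = −Σ(yᵢ − βxᵢ)²/(2·2) − β²/(2·1) + const.
Setting the derivative to zero: Σxᵢ(yᵢ − βxᵢ)/2 − β/1 = 0, so β = Σxᵢyᵢ / (Σxᵢ² + σ²/τ²).
Σxᵢyᵢ = 3·14 + 1·5 + 6·24 + 1·4 = 195; Σxᵢ² = 47; σ²/τ² = 2.
β̂_MAP = 195 / (47 + 2) = 195/49 ≈ 3.980.

β̂_MAP = 3.980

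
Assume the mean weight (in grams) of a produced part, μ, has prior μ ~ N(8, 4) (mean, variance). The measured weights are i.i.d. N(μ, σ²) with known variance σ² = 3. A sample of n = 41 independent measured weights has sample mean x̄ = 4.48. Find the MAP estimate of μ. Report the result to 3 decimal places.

μ̂_MAP = 4.543

n = 41, x̄ = 4.48.
For a Normal prior and Normal likelihood with known variance, the posterior is Normal; its mode equals its mean, the precision-weighted average.
Prior precision 1/σ₀² = 1/4 = 0.25; data precision n/σ² = 41/3.
μ̂ = (0.25·8 + (41/3)·4.48) / (0.25 + 41/3) = (4742/75)/(167/12) = 18968/4175 ≈ 4.543.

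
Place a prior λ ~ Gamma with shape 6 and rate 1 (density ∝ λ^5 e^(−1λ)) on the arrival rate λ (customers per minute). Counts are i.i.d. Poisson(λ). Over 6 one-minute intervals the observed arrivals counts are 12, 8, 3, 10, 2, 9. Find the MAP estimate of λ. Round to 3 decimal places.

λ̂_MAP = 7.000

Σxᵢ = 12+8+3+10+2+9 = 44, with n = 6.
Posterior ∝ λ^5e^(−1λ) · λ^44e^(−6λ) = λ^49e^(−7λ), i.e. Gamma(shape=50, rate=7).
The mode of a Gamma(a, b) with a ≥ 1 (shape–rate) is (a−1)/b = 49/7 ≈ 7.000.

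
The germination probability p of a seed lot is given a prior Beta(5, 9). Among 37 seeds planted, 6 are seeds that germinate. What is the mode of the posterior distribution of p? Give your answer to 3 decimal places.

Prior: Beta(5, 9).
Data: 6 successes in 37 trials. The binomial likelihood contributes p^6(1−p)^31, so the posterior is Beta(5+6, 9+31) = Beta(11, 40).
For Beta(a, b) with a, b > 1 the mode is (a−1)/(a+b−2) = 10/49 ≈ 0.204.

p̂_MAP = 0.204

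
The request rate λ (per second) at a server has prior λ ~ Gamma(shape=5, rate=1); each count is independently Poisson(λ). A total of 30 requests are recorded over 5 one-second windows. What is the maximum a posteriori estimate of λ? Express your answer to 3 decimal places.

Σxᵢ = 30, n = 5.
Posterior ∝ λ^4e^(−1λ) · λ^30e^(−5λ) = λ^34e^(−6λ), i.e. Gamma(shape=35, rate=6).
The mode of a Gamma(a, b) with a ≥ 1 (shape–rate) is (a−1)/b = 34/6 ≈ 5.667.

λ̂_MAP = 5.667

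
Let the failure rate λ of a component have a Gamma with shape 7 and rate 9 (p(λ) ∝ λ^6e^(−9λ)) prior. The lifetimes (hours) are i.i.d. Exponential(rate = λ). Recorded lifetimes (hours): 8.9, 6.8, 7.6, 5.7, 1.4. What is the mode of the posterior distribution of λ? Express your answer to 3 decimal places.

The Exponential(rate=λ) likelihood is ∝ λ^n e^(−λΣtᵢ). Here n = 5 and Σtᵢ = 8.9 + 6.8 + 7.6 + 5.7 + 1.4 = 30.4.
Posterior ∝ λ^6e^(−9λ) · λ^5e^(−30.4λ) = λ^11e^(−39.4λ), i.e. Gamma(12, 39.4).
Mode = (a−1)/b = 11/39.4 ≈ 0.279.

λ̂_MAP = 0.279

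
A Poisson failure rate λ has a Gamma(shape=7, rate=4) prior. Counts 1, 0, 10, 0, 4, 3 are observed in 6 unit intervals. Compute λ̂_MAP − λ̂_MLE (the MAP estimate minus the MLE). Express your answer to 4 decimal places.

MAP − MLE = -0.6000

Σxᵢ = 18. Posterior is Gamma(25, 10); MAP = (25−1)/10 = 24/10 ≈ 2.40000.
MLE = x̄ = 18/6 ≈ 3.00000.
Difference = 24/10 − 18/6 = -3/5 ≈ -0.6000.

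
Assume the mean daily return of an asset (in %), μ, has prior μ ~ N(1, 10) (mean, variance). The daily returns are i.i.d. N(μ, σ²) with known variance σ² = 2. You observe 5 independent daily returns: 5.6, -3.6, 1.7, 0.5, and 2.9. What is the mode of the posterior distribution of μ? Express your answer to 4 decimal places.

μ̂_MAP = 1.4038

n = 5; x̄ = (5.6 + (-3.6) + 1.7 + 0.5 + 2.9)/5 = 7.1/5 = 1.42.
For a Normal prior and Normal likelihood with known variance, the posterior is Normal; its mode equals its mean, the precision-weighted average.
Prior precision 1/σ₀² = 1/10 = 0.1; data precision n/σ² = 5/2 = 2.5.
μ̂ = (0.1·1 + 2.5·1.42) / (0.1 + 2.5) = 3.65/2.6 = 73/52 ≈ 1.4038.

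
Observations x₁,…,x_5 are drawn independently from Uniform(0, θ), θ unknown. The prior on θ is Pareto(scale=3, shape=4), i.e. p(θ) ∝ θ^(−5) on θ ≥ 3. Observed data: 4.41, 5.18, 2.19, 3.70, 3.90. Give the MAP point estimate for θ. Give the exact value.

The Uniform(0, θ) likelihood is θ^(−n) for θ ≥ max(xᵢ), zero otherwise. Here max(xᵢ) = 5.18.
Posterior ∝ θ^(−5) · θ^(−5) = θ^(−10) on θ ≥ max(3, 5.18) = 5.18.
This density is strictly decreasing in θ, so the posterior mode lies at the lower boundary of the support.

θ̂_MAP = 5.18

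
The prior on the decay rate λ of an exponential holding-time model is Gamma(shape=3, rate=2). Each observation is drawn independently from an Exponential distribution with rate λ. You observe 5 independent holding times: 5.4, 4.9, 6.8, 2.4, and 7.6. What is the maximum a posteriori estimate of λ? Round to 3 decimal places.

The Exponential(rate=λ) likelihood is ∝ λ^n e^(−λΣtᵢ). Here n = 5 and Σtᵢ = 5.4 + 4.9 + 6.8 + 2.4 + 7.6 = 27.1.
Posterior ∝ λ^2e^(−2λ) · λ^5e^(−27.1λ) = λ^7e^(−29.1λ), i.e. Gamma(8, 29.1).
Mode = (a−1)/b = 7/29.1 ≈ 0.241.

λ̂_MAP = 0.241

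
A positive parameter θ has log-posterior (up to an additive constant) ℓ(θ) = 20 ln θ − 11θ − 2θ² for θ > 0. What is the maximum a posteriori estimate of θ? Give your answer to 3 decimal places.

ℓ'(θ) = 20/θ − 11 − 4θ. Setting this to zero and multiplying by θ: 4θ² + 11θ − 20 = 0.
θ = (−11 + √(11² + 4·4·20)) / (2·4) = (−11 + √441) / 8 = (−11 + 21)/8 = 5/4.
ℓ''(θ) = −20/θ² − 4 < 0, confirming a maximum.

θ̂_MAP = 1.250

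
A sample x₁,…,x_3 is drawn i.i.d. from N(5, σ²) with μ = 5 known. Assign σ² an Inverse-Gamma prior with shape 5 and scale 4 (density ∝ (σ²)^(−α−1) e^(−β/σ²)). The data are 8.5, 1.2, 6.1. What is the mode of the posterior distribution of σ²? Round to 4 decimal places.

σ̂²_MAP = 2.3933

Sum of squared deviations about the known mean: SS = (8.5−5)² + (1.2−5)² + (6.1−5)² = 27.9.
The Normal likelihood contributes (σ²)^(−n/2) exp(−SS/(2σ²)), so the posterior is Inverse-Gamma(α + n/2, β + SS/2) = Inverse-Gamma(6.5, 17.95).
The mode of Inverse-Gamma(a, b) is b/(a+1) = 17.95/7.5 ≈ 2.3933.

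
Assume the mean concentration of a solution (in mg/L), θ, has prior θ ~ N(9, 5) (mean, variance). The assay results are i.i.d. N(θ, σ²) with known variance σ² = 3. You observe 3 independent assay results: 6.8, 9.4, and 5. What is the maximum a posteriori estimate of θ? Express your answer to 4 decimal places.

n = 3; x̄ = (6.8 + 9.4 + 5)/3 = 21.2/3 = 106/15 ≈ 7.0667.
For a Normal prior and Normal likelihood with known variance, the posterior is Normal; its mode equals its mean, the precision-weighted average.
Prior precision 1/σ₀² = 1/5 = 0.2; data precision n/σ² = 3/3 = 1.
θ̂ = (0.2·9 + 1·(106/15)) / (0.2 + 1) = (133/15)/1.2 = 133/18 ≈ 7.3889.

θ̂_MAP = 7.3889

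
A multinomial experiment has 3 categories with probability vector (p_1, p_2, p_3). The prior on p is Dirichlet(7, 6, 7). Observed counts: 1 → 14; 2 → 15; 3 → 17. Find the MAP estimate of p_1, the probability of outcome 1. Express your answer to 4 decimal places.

MAP estimate: 0.3175

The posterior is Dirichlet(αᵢ + nᵢ) = Dirichlet(21, 21, 24).
For a Dirichlet(a₁,…,a_K) with all aᵢ > 1, the mode has j-th component (aⱼ − 1)/(Σaᵢ − K).
Here Σaᵢ = 66 and K = 3, so p_1 = (21 − 1)/(66 − 3) = 20/63 ≈ 0.3175.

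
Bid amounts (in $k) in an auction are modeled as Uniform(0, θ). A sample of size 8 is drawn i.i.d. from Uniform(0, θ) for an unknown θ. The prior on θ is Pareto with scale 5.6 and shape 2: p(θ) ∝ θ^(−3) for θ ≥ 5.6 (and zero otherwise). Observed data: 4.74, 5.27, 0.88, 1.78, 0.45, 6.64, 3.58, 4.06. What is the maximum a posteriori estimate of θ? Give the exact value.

The Uniform(0, θ) likelihood is θ^(−n) for θ ≥ max(xᵢ), zero otherwise. Here max(xᵢ) = 6.64.
Posterior ∝ θ^(−3) · θ^(−8) = θ^(−11) on θ ≥ max(5.6, 6.64) = 6.64.
This density is strictly decreasing in θ, so the posterior mode lies at the lower boundary of the support.

θ̂_MAP = 6.64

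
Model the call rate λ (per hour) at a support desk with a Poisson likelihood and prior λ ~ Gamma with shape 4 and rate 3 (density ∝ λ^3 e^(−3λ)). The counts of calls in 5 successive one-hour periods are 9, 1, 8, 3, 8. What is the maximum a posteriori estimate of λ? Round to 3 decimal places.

Σxᵢ = 9+1+8+3+8 = 29, with n = 5.
Posterior ∝ λ^3e^(−3λ) · λ^29e^(−5λ) = λ^32e^(−8λ), i.e. Gamma(shape=33, rate=8).
The mode of a Gamma(a, b) with a ≥ 1 (shape–rate) is (a−1)/b = 32/8 ≈ 4.000.

λ̂_MAP = 4.000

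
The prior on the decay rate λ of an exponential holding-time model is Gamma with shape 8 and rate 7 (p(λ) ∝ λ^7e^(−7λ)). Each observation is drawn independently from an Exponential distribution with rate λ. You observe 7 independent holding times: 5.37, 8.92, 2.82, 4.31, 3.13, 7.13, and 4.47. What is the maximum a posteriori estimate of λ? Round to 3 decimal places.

λ̂_MAP = 0.324

The Exponential(rate=λ) likelihood is ∝ λ^n e^(−λΣtᵢ). Here n = 7 and Σtᵢ = 5.37 + 8.92 + 2.82 + 4.31 + 3.13 + 7.13 + 4.47 = 36.15.
Posterior ∝ λ^7e^(−7λ) · λ^7e^(−36.15λ) = λ^14e^(−43.15λ), i.e. Gamma(15, 43.15).
Mode = (a−1)/b = 14/43.15 ≈ 0.324.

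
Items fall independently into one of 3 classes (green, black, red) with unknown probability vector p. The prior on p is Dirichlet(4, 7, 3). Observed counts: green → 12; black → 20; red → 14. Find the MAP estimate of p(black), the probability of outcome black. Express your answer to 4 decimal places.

The posterior is Dirichlet(αᵢ + nᵢ) = Dirichlet(16, 27, 17).
For a Dirichlet(a₁,…,a_K) with all aᵢ > 1, the mode has j-th component (aⱼ − 1)/(Σaᵢ − K).
Here Σaᵢ = 60 and K = 3, so p(black) = (27 − 1)/(60 − 3) = 26/57 ≈ 0.4561.

MAP estimate of p(black) = 0.4561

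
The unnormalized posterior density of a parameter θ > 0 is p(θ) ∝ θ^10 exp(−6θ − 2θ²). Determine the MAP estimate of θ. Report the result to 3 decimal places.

ℓ'(θ) = 10/θ − 6 − 4θ. Setting this to zero and multiplying by θ: 4θ² + 6θ − 10 = 0.
θ = (−6 + √(6² + 4·4·10)) / (2·4) = (−6 + √196) / 8 = (−6 + 14)/8 = 1.
ℓ''(θ) = −10/θ² − 4 < 0, confirming a maximum.

θ̂_MAP = 1.000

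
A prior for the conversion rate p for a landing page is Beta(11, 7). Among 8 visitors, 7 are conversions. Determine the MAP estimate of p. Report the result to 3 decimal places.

p̂_MAP = 0.708

Prior: Beta(11, 7).
Data: 7 successes in 8 trials. The binomial likelihood contributes p^7(1−p)^1, so the posterior is Beta(11+7, 7+1) = Beta(18, 8).
For Beta(a, b) with a, b > 1 the mode is (a−1)/(a+b−2) = 17/24 ≈ 0.708.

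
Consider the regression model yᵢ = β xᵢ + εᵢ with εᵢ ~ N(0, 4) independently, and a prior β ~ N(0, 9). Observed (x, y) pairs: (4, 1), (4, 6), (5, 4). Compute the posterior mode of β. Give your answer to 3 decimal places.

log p(β | y) = −Σ(yᵢ − βxᵢ)²/(2·4) − β²/(2·9) + const.
Setting the derivative to zero: Σxᵢ(yᵢ − βxᵢ)/4 − β/9 = 0, so β = Σxᵢyᵢ / (Σxᵢ² + σ²/τ²).
Σxᵢyᵢ = 4·1 + 4·6 + 5·4 = 48; Σxᵢ² = 57; σ²/τ² = 4/9.
β̂_MAP = 48 / (57 + 4/9) = 48/(517/9) = 432/517 ≈ 0.836.

β̂_MAP = 0.836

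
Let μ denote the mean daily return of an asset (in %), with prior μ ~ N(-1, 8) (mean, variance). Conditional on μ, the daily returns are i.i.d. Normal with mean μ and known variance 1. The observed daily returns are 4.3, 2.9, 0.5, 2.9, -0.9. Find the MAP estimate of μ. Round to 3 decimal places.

n = 5; x̄ = (4.3 + 2.9 + 0.5 + 2.9 + (-0.9))/5 = 9.7/5 = 1.94.
For a Normal prior and Normal likelihood with known variance, the posterior is Normal; its mode equals its mean, the precision-weighted average.
Prior precision 1/σ₀² = 1/8 = 0.125; data precision n/σ² = 5/1 = 5.
μ̂ = (0.125·(-1) + 5·1.94) / (0.125 + 5) = 9.575/5.125 = 383/205 ≈ 1.868.

μ̂_MAP = 1.868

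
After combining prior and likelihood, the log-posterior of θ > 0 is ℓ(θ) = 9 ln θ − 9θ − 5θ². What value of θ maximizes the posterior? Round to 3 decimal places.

θ̂_MAP = 0.600

ℓ'(θ) = 9/θ − 9 − 10θ. Setting this to zero and multiplying by θ: 10θ² + 9θ − 9 = 0.
θ = (−9 + √(9² + 4·10·9)) / (2·10) = (−9 + √441) / 20 = (−9 + 21)/20 = 3/5.
ℓ''(θ) = −9/θ² − 10 < 0, confirming a maximum.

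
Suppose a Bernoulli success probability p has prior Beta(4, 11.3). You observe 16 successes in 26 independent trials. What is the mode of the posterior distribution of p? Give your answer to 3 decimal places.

p̂_MAP = 0.483

Prior: Beta(4, 11.3).
Data: 16 successes in 26 trials. The binomial likelihood contributes p^16(1−p)^10, so the posterior is Beta(4+16, 11.3+10) = Beta(20, 21.3).
For Beta(a, b) with a, b > 1 the mode is (a−1)/(a+b−2) = 19/39.3 ≈ 0.483.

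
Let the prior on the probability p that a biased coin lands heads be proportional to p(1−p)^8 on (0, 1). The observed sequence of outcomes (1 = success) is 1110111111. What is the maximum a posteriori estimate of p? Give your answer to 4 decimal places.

The prior density ∝ p(1−p)^8 is the kernel of Beta(2, 9).
Data: 9 successes in 10 trials (from the sequence). The binomial likelihood contributes p^9(1−p)^1, so the posterior is Beta(2+9, 9+1) = Beta(11, 10).
For Beta(a, b) with a, b > 1 the mode is (a−1)/(a+b−2) = 10/19 ≈ 0.5263.

p̂_MAP = 0.5263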